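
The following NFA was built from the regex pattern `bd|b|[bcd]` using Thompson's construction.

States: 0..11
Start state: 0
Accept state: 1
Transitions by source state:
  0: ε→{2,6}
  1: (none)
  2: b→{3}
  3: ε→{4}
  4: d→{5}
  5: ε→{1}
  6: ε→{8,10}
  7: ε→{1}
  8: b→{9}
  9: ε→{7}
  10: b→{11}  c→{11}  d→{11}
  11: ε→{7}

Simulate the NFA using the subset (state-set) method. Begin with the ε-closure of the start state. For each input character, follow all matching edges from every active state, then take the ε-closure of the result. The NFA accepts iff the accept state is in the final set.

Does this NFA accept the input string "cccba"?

Answer: REJECT

Trace:
start: ε-closure({0}) = {0,2,6,8,10}
'c' @ 1: {1,7,11}  (accept∈set)
'c' @ 2: {}  — no active states
rest 'cba' ignored (set empty)
after full input: {}  (accept=1 not in)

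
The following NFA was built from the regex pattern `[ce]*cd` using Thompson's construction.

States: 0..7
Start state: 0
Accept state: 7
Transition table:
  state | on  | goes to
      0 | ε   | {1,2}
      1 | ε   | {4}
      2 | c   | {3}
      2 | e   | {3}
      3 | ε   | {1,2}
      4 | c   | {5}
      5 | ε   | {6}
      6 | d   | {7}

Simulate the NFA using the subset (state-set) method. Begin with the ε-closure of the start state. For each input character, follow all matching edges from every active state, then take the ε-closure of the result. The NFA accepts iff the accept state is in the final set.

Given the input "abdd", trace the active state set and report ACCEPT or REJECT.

start: ε-closure({0}) = {0,1,2,4}
'a' @ 1: {}  — dead — no transitions
rest 'bdd' ignored (set empty)
end set {} — state 7 not in

Answer: REJECT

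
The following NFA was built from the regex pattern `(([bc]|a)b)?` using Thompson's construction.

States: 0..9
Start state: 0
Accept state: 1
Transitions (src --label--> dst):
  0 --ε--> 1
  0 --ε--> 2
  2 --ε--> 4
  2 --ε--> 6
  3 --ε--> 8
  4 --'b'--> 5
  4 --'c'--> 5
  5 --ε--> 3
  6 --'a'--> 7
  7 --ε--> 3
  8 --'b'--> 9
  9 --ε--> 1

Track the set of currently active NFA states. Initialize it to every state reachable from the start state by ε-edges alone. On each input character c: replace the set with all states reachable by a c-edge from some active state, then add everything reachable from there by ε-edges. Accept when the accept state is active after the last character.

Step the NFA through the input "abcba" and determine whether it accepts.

initial (ε-close {0}): {0,1,2,4,6}
'a' @ 1: {3,7,8}
'b' @ 2: {1,9}  (accept∈set)
'c' @ 3: {}  — no active states
rest 'ba' ignored (set empty)
after full input: {}  (accept=1 not in)

Answer: REJECT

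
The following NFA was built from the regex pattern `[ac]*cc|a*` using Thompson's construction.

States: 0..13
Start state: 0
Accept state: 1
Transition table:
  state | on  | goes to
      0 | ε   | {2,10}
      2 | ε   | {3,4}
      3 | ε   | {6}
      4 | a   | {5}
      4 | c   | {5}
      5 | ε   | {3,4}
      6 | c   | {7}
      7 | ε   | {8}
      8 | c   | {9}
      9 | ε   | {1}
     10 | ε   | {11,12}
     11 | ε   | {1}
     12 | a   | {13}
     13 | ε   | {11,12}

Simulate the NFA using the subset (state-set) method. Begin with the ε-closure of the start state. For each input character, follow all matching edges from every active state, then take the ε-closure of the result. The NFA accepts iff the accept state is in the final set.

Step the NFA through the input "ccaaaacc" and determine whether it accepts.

start: ε-closure({0}) = {0,1,2,3,4,6,10,11,12}
'c' @ 1: {3,4,5,6,7,8}
'c' @ 2: {1,3,4,5,6,7,8,9}  ✓accept
'a' @ 3: {3,4,5,6}
'a' @ 4: {3,4,5,6}
'a' @ 5: {3,4,5,6}
'a' @ 6: {3,4,5,6}
'c' @ 7: {3,4,5,6,7,8}
'c' @ 8: {1,3,4,5,6,7,8,9}  ✓accept
final: {1,3,4,5,6,7,8,9}; accept 1 in set

Answer: ACCEPT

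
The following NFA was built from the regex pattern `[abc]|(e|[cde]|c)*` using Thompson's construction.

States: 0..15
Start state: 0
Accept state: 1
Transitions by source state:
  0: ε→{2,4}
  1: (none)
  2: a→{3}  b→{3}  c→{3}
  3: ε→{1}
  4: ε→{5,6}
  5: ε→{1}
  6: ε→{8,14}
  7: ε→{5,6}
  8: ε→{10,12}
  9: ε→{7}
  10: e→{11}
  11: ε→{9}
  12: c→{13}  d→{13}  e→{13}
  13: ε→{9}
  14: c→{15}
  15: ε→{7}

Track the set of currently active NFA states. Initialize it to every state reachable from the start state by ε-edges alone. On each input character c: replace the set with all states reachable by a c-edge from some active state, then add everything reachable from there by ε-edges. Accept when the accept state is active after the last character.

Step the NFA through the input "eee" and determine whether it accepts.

initial (ε-close {0}): {0,1,2,4,5,6,8,10,12,14}
'e' @ 1: {1,5,6,7,8,9,10,11,12,13,14}  ✓accept
'e' @ 2: {1,5,6,7,8,9,10,11,12,13,14}  ✓accept
'e' @ 3: {1,5,6,7,8,9,10,11,12,13,14}  ✓accept
after full input: {1,5,6,7,8,9,10,11,12,13,14}  (accept=1 in)

Answer: ACCEPT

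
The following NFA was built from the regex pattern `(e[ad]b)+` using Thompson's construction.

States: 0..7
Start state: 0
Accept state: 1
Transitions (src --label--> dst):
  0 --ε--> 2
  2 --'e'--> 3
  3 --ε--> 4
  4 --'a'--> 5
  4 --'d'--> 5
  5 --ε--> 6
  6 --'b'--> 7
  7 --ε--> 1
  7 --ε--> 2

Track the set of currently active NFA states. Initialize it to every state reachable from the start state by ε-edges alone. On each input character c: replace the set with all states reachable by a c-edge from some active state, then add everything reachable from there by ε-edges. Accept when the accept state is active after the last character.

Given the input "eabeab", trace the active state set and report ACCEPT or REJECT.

Answer: ACCEPT

Trace:
S₀ = ε-closure({0}) = {0,2}
'e' @ 1: {3,4}
'a' @ 2: {5,6}
'b' @ 3: {1,2,7}  [accepting]
'e' @ 4: {3,4}
'a' @ 5: {5,6}
'b' @ 6: {1,2,7}  [accepting]
after full input: {1,2,7}  (accept=1 in)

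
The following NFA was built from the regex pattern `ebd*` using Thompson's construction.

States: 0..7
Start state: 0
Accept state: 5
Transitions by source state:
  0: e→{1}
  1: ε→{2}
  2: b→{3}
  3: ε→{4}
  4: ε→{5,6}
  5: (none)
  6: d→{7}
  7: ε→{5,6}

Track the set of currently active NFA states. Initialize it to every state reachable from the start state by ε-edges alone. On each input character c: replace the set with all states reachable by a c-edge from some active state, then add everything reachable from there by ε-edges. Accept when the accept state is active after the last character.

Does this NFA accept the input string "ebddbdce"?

initial (ε-close {0}): {0}
'e' @ 1: {1,2}
'b' @ 2: {3,4,5,6}  [accepting]
'd' @ 3: {5,6,7}  [accepting]
'd' @ 4: {5,6,7}  [accepting]
'b' @ 5: {}  — no active states
rest 'dce' ignored (set empty)
end set {} — state 5 not in

Answer: REJECT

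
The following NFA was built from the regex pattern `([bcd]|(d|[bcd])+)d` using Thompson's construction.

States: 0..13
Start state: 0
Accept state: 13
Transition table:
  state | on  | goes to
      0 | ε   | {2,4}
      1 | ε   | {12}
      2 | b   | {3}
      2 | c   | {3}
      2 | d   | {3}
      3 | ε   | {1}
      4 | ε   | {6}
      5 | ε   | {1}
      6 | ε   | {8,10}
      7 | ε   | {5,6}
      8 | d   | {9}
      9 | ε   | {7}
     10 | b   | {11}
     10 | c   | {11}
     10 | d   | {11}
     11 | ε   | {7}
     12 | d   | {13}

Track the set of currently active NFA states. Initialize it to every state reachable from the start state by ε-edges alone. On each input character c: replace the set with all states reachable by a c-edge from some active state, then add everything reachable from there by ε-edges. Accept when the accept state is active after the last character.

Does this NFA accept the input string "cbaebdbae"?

S₀ = ε-closure({0}) = {0,2,4,6,8,10}
'c' @ 1: {1,3,5,6,7,8,10,11,12}
'b' @ 2: {1,5,6,7,8,10,11,12}
'a' @ 3: {}  — no active states
rest 'ebdbae' ignored (set empty)
after full input: {}  (accept=13 not in)

Answer: REJECT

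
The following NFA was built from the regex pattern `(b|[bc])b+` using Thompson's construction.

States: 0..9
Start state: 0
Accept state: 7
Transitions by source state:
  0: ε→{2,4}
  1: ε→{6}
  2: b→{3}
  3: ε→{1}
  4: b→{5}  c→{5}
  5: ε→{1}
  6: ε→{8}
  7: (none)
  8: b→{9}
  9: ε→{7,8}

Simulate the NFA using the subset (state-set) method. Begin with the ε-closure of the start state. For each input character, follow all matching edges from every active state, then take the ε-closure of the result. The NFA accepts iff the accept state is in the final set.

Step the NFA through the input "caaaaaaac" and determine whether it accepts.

Answer: REJECT

Trace:
start: ε-closure({0}) = {0,2,4}
'c' @ 1: {1,5,6,8}
'a' @ 2: {}  — dead — no transitions
rest 'aaaaaac' ignored (set empty)
after full input: {}  (accept=7 not in)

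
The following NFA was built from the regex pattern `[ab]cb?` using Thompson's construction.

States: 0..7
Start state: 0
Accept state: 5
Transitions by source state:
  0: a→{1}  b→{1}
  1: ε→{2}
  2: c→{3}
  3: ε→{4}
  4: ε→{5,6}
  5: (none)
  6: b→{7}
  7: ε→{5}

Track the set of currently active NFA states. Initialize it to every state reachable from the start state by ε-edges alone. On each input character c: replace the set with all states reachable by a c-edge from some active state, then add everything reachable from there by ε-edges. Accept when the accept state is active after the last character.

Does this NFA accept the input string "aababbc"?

Answer: REJECT

Trace:
initial (ε-close {0}): {0}
'a' @ 1: {1,2}
'a' @ 2: {}  — no active states
rest 'babbc' ignored (set empty)
after full input: {}  (accept=5 not in)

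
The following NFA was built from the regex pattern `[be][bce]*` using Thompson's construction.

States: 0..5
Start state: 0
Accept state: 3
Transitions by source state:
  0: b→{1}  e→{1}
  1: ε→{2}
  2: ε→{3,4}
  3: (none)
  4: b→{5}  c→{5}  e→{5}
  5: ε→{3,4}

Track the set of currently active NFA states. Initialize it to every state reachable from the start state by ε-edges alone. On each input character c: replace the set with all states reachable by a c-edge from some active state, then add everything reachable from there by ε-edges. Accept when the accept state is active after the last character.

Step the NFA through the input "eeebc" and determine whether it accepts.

S₀ = ε-closure({0}) = {0}
'e' @ 1: {1,2,3,4}  [accepting]
'e' @ 2: {3,4,5}  [accepting]
'e' @ 3: {3,4,5}  [accepting]
'b' @ 4: {3,4,5}  [accepting]
'c' @ 5: {3,4,5}  [accepting]
after full input: {3,4,5}  (accept=3 in)

Answer: ACCEPT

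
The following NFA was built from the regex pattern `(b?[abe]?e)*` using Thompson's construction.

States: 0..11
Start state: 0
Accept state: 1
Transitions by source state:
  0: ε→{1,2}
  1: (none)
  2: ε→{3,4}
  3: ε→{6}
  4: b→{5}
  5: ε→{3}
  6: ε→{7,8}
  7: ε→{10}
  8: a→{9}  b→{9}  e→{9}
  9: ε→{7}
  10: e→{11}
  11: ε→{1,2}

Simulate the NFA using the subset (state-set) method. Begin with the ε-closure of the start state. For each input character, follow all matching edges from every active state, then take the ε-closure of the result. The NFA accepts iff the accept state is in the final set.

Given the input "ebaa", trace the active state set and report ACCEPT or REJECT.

start: ε-closure({0}) = {0,1,2,3,4,6,7,8,10}
'e' @ 1: {1,2,3,4,6,7,8,9,10,11}  (accept∈set)
'b' @ 2: {3,5,6,7,8,9,10}
'a' @ 3: {7,9,10}
'a' @ 4: {}  — no active states
after full input: {}  (accept=1 not in)

Answer: REJECT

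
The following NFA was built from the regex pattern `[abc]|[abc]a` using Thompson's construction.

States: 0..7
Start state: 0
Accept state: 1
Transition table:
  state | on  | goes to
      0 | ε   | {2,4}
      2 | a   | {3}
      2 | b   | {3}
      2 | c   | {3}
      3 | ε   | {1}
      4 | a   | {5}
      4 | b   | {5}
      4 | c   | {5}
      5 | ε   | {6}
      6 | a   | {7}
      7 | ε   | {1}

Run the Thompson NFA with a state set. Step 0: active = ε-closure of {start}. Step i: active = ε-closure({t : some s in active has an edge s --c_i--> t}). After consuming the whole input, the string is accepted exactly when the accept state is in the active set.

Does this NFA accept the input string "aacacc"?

Answer: REJECT

Derivation:
start: ε-closure({0}) = {0,2,4}
'a' @ 1: {1,3,5,6}  [accepting]
'a' @ 2: {1,7}  [accepting]
'c' @ 3: {}  — no active states
rest 'acc' ignored (set empty)
after full input: {}  (accept=1 not in)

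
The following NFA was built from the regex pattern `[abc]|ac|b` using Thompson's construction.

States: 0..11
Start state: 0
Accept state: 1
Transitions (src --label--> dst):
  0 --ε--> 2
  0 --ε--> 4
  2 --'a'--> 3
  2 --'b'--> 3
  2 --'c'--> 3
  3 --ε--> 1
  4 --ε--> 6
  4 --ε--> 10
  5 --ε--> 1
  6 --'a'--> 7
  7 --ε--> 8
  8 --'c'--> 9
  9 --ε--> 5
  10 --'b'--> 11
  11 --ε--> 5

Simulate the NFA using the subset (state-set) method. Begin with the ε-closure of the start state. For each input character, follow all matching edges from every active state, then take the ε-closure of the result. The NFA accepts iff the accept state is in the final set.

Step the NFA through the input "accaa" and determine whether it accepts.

Answer: REJECT

Derivation:
start: ε-closure({0}) = {0,2,4,6,10}
'a' @ 1: {1,3,7,8}  [accepting]
'c' @ 2: {1,5,9}  [accepting]
'c' @ 3: {}  — no active states
rest 'aa' ignored (set empty)
after full input: {}  (accept=1 not in)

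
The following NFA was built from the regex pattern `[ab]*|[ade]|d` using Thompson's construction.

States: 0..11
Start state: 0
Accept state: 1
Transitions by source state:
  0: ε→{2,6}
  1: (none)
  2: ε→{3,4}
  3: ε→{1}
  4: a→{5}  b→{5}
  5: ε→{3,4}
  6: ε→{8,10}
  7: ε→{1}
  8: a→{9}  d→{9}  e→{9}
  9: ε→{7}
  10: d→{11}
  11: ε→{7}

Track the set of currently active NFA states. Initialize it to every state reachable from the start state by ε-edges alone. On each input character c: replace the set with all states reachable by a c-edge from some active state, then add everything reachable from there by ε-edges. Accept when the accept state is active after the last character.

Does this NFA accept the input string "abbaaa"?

S₀ = ε-closure({0}) = {0,1,2,3,4,6,8,10}
'a' @ 1: {1,3,4,5,7,9}  (accept∈set)
'b' @ 2: {1,3,4,5}  (accept∈set)
'b' @ 3: {1,3,4,5}  (accept∈set)
'a' @ 4: {1,3,4,5}  (accept∈set)
'a' @ 5: {1,3,4,5}  (accept∈set)
'a' @ 6: {1,3,4,5}  (accept∈set)
after full input: {1,3,4,5}  (accept=1 in)

Answer: ACCEPT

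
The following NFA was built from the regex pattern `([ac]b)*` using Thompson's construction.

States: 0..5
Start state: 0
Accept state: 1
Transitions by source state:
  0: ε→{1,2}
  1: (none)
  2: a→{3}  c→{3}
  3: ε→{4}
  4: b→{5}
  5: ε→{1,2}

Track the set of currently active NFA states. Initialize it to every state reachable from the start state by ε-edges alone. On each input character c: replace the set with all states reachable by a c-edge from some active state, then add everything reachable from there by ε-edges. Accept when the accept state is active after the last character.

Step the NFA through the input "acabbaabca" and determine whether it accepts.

S₀ = ε-closure({0}) = {0,1,2}
'a' @ 1: {3,4}
'c' @ 2: {}  — dead — no transitions
rest 'abbaabca' ignored (set empty)
after full input: {}  (accept=1 not in)

Answer: REJECT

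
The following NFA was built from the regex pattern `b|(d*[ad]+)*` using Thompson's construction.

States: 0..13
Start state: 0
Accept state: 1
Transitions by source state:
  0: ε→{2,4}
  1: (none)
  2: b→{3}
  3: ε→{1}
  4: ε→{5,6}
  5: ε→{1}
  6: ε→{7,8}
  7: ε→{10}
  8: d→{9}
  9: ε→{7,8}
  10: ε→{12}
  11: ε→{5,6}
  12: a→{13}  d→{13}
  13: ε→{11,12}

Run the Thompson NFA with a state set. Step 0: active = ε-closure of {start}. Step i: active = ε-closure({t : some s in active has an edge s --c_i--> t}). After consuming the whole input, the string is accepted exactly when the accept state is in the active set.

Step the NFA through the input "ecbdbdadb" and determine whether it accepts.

Answer: REJECT

Trace:
initial (ε-close {0}): {0,1,2,4,5,6,7,8,10,12}
'e' @ 1: {}  — state set empty
rest 'cbdbdadb' ignored (set empty)
after full input: {}  (accept=1 not in)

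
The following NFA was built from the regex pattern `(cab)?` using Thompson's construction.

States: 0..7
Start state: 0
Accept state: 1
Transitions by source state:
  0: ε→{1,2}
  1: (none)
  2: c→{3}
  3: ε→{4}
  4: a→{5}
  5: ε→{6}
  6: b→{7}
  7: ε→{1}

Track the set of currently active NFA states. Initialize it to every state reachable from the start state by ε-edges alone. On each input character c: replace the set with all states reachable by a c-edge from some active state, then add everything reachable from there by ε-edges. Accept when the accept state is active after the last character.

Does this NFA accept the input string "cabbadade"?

S₀ = ε-closure({0}) = {0,1,2}
'c' @ 1: {3,4}
'a' @ 2: {5,6}
'b' @ 3: {1,7}  ✓accept
'b' @ 4: {}  — state set empty
rest 'adade' ignored (set empty)
final: {}; accept 1 not in set

Answer: REJECT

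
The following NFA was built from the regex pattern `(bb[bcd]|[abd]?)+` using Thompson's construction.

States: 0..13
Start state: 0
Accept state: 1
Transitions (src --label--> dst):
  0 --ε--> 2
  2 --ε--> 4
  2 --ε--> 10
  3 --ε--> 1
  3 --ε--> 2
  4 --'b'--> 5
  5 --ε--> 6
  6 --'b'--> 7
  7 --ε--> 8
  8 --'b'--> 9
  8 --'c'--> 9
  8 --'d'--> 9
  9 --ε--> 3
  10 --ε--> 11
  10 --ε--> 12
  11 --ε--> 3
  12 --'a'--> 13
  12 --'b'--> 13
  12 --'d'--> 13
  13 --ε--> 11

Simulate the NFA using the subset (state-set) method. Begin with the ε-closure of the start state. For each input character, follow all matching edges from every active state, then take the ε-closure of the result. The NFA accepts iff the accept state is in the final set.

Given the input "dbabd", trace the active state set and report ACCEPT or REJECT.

initial (ε-close {0}): {0,1,2,3,4,10,11,12}
'd' @ 1: {1,2,3,4,10,11,12,13}  [accepting]
'b' @ 2: {1,2,3,4,5,6,10,11,12,13}  [accepting]
'a' @ 3: {1,2,3,4,10,11,12,13}  [accepting]
'b' @ 4: {1,2,3,4,5,6,10,11,12,13}  [accepting]
'd' @ 5: {1,2,3,4,10,11,12,13}  [accepting]
final: {1,2,3,4,10,11,12,13}; accept 1 in set

Answer: ACCEPT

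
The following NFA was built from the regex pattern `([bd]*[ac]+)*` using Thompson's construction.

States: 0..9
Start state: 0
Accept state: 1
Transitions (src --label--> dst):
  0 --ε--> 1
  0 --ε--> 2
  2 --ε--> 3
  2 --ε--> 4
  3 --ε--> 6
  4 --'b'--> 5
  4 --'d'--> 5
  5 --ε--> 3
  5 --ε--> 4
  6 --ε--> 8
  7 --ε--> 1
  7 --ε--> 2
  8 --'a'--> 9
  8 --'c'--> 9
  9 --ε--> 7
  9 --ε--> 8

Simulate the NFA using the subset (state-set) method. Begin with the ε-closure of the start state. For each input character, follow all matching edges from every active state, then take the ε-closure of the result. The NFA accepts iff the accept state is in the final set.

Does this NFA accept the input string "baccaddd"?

start: ε-closure({0}) = {0,1,2,3,4,6,8}
'b' @ 1: {3,4,5,6,8}
'a' @ 2: {1,2,3,4,6,7,8,9}  ✓accept
'c' @ 3: {1,2,3,4,6,7,8,9}  ✓accept
'c' @ 4: {1,2,3,4,6,7,8,9}  ✓accept
'a' @ 5: {1,2,3,4,6,7,8,9}  ✓accept
'd' @ 6: {3,4,5,6,8}
'd' @ 7: {3,4,5,6,8}
'd' @ 8: {3,4,5,6,8}
after full input: {3,4,5,6,8}  (accept=1 not in)

Answer: REJECT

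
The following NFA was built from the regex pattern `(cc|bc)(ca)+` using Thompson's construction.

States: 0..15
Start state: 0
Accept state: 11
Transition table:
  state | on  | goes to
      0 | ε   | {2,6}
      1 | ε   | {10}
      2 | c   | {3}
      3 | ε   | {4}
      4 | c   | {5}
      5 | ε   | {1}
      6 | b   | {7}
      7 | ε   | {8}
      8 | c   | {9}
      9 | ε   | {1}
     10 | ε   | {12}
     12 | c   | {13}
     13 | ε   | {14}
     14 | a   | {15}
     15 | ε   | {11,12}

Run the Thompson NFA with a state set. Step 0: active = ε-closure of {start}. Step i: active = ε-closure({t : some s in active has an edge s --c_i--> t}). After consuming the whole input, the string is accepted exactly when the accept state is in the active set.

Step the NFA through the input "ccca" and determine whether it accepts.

S₀ = ε-closure({0}) = {0,2,6}
'c' @ 1: {3,4}
'c' @ 2: {1,5,10,12}
'c' @ 3: {13,14}
'a' @ 4: {11,12,15}  ✓accept
end set {11,12,15} — state 11 in

Answer: ACCEPT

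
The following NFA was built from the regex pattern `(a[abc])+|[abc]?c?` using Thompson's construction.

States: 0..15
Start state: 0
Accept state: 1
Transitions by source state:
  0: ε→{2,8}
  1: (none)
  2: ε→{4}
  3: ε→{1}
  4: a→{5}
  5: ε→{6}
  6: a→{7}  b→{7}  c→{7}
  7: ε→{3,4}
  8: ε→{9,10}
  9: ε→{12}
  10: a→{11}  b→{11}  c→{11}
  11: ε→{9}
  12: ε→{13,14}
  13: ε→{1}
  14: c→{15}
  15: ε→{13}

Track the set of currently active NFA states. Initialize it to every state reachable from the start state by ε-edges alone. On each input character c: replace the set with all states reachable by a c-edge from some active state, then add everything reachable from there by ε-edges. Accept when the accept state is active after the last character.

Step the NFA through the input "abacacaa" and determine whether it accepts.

Answer: ACCEPT

Steps:
start: ε-closure({0}) = {0,1,2,4,8,9,10,12,13,14}
'a' @ 1: {1,5,6,9,11,12,13,14}  (accept∈set)
'b' @ 2: {1,3,4,7}  (accept∈set)
'a' @ 3: {5,6}
'c' @ 4: {1,3,4,7}  (accept∈set)
'a' @ 5: {5,6}
'c' @ 6: {1,3,4,7}  (accept∈set)
'a' @ 7: {5,6}
'a' @ 8: {1,3,4,7}  (accept∈set)
final: {1,3,4,7}; accept 1 in set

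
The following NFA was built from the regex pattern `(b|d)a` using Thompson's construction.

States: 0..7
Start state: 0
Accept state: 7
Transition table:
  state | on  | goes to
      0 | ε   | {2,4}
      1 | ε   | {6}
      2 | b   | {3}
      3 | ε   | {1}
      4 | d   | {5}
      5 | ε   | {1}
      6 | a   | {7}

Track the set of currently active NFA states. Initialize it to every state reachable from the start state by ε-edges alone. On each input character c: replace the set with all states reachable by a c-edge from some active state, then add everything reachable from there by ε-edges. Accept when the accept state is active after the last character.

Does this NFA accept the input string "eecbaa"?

Answer: REJECT

Derivation:
initial (ε-close {0}): {0,2,4}
'e' @ 1: {}  — dead — no transitions
rest 'ecbaa' ignored (set empty)
final: {}; accept 7 not in set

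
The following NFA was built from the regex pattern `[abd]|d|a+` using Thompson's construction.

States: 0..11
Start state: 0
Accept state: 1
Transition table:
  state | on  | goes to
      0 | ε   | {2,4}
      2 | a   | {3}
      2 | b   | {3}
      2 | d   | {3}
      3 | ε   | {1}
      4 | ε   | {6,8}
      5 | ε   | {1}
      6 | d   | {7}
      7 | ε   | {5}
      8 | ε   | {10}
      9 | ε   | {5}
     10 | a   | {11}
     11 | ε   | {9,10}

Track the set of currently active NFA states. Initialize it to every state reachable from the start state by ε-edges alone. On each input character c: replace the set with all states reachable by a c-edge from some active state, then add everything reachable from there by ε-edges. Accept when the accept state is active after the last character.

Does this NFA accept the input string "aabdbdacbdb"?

start: ε-closure({0}) = {0,2,4,6,8,10}
'a' @ 1: {1,3,5,9,10,11}  (accept∈set)
'a' @ 2: {1,5,9,10,11}  (accept∈set)
'b' @ 3: {}  — dead — no transitions
rest 'dbdacbdb' ignored (set empty)
after full input: {}  (accept=1 not in)

Answer: REJECT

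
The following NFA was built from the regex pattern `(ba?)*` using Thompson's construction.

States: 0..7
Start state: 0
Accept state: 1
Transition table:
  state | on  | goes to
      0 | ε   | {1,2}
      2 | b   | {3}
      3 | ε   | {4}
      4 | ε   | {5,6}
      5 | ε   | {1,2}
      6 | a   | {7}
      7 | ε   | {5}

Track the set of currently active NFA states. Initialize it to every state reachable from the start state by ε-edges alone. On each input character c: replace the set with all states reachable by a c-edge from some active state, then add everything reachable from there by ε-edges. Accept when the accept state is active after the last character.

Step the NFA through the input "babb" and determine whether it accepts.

Answer: ACCEPT

Derivation:
start: ε-closure({0}) = {0,1,2}
'b' @ 1: {1,2,3,4,5,6}  [accepting]
'a' @ 2: {1,2,5,7}  [accepting]
'b' @ 3: {1,2,3,4,5,6}  [accepting]
'b' @ 4: {1,2,3,4,5,6}  [accepting]
final: {1,2,3,4,5,6}; accept 1 in set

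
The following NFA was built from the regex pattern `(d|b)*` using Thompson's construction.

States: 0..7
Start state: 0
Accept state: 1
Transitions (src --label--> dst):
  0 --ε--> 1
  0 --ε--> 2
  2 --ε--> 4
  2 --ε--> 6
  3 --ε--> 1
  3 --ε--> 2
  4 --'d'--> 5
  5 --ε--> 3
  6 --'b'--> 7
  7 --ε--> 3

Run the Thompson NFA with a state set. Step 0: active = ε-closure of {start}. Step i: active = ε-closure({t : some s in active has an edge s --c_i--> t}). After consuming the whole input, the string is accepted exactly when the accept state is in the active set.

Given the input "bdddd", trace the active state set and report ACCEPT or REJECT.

initial (ε-close {0}): {0,1,2,4,6}
'b' @ 1: {1,2,3,4,6,7}  [accepting]
'd' @ 2: {1,2,3,4,5,6}  [accepting]
'd' @ 3: {1,2,3,4,5,6}  [accepting]
'd' @ 4: {1,2,3,4,5,6}  [accepting]
'd' @ 5: {1,2,3,4,5,6}  [accepting]
final: {1,2,3,4,5,6}; accept 1 in set

Answer: ACCEPT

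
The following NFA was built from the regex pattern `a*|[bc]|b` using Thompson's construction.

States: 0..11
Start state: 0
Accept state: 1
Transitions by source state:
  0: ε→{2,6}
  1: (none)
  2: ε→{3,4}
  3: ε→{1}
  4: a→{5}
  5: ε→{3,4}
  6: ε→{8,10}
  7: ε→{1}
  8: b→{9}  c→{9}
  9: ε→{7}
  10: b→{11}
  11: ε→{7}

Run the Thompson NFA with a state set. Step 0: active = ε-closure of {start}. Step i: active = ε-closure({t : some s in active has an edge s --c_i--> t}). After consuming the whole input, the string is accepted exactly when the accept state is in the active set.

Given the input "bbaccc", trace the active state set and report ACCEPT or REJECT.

Answer: REJECT

Steps:
start: ε-closure({0}) = {0,1,2,3,4,6,8,10}
'b' @ 1: {1,7,9,11}  [accepting]
'b' @ 2: {}  — state set empty
rest 'accc' ignored (set empty)
end set {} — state 1 not in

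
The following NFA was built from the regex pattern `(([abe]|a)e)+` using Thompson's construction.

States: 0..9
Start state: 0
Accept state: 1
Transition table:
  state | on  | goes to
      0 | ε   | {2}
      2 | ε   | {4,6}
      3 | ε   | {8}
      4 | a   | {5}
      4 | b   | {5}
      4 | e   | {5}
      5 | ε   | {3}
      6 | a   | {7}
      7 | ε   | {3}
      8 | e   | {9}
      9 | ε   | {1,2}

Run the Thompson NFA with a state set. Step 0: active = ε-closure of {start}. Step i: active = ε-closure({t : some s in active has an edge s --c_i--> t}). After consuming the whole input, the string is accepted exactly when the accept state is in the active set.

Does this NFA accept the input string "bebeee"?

Answer: ACCEPT

Trace:
initial (ε-close {0}): {0,2,4,6}
'b' @ 1: {3,5,8}
'e' @ 2: {1,2,4,6,9}  ✓accept
'b' @ 3: {3,5,8}
'e' @ 4: {1,2,4,6,9}  ✓accept
'e' @ 5: {3,5,8}
'e' @ 6: {1,2,4,6,9}  ✓accept
final: {1,2,4,6,9}; accept 1 in set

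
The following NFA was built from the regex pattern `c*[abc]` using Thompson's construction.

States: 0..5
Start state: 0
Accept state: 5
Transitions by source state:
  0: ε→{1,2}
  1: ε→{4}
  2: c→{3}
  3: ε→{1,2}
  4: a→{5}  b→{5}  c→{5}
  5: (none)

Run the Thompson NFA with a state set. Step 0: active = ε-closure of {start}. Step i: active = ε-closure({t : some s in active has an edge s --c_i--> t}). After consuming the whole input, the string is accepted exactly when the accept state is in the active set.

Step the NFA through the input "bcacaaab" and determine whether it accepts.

start: ε-closure({0}) = {0,1,2,4}
'b' @ 1: {5}  (accept∈set)
'c' @ 2: {}  — dead — no transitions
rest 'acaaab' ignored (set empty)
end set {} — state 5 not in

Answer: REJECT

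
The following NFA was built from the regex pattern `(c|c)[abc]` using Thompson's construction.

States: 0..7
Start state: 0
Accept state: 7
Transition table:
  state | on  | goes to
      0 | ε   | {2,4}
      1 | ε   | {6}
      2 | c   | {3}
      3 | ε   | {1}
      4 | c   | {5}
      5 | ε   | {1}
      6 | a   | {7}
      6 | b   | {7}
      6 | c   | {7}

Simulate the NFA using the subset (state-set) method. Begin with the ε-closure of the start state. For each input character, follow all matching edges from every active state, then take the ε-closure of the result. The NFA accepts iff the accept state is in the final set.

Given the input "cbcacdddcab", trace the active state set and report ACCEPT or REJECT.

initial (ε-close {0}): {0,2,4}
'c' @ 1: {1,3,5,6}
'b' @ 2: {7}  ✓accept
'c' @ 3: {}  — dead — no transitions
rest 'acdddcab' ignored (set empty)
final: {}; accept 7 not in set

Answer: REJECT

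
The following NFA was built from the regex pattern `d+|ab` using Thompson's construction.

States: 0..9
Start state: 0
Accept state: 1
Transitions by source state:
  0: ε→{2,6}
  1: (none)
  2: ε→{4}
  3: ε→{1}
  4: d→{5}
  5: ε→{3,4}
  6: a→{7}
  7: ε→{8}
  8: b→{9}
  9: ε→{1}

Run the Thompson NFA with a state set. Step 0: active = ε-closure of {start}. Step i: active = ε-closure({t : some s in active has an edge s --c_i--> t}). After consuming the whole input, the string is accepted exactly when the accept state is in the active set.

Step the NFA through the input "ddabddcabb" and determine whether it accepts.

start: ε-closure({0}) = {0,2,4,6}
'd' @ 1: {1,3,4,5}  (accept∈set)
'd' @ 2: {1,3,4,5}  (accept∈set)
'a' @ 3: {}  — no active states
rest 'bddcabb' ignored (set empty)
end set {} — state 1 not in

Answer: REJECT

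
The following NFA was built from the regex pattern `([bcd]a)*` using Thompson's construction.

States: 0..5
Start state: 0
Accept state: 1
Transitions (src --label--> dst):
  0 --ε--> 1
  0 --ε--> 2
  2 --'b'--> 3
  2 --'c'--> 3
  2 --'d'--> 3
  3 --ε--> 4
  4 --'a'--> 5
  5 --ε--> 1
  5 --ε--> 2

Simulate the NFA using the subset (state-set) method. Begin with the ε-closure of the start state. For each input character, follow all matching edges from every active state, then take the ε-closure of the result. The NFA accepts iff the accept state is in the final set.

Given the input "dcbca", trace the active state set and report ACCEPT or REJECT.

Answer: REJECT

Steps:
initial (ε-close {0}): {0,1,2}
'd' @ 1: {3,4}
'c' @ 2: {}  — dead — no transitions
rest 'bca' ignored (set empty)
final: {}; accept 1 not in set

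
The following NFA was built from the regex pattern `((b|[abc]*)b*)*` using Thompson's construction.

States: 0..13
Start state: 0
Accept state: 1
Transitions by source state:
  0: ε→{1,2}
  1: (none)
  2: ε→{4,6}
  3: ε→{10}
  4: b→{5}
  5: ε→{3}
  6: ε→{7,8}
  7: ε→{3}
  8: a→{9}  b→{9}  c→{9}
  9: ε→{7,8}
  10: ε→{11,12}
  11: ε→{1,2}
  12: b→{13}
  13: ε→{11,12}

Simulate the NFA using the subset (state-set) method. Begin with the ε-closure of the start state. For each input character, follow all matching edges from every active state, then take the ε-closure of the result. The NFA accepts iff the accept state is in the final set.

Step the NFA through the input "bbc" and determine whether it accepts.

Answer: ACCEPT

Trace:
initial (ε-close {0}): {0,1,2,3,4,6,7,8,10,11,12}
'b' @ 1: {1,2,3,4,5,6,7,8,9,10,11,12,13}  ✓accept
'b' @ 2: {1,2,3,4,5,6,7,8,9,10,11,12,13}  ✓accept
'c' @ 3: {1,2,3,4,6,7,8,9,10,11,12}  ✓accept
final: {1,2,3,4,6,7,8,9,10,11,12}; accept 1 in set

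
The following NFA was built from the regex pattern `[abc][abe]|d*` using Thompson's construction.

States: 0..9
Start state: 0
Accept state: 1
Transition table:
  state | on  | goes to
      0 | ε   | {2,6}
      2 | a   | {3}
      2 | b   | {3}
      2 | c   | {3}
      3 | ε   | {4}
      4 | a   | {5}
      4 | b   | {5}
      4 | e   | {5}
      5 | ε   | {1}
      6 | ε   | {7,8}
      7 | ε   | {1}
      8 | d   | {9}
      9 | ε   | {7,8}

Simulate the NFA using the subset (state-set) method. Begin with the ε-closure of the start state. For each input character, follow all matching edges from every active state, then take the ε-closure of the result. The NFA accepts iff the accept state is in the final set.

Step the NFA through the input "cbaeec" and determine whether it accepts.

Answer: REJECT

Trace:
S₀ = ε-closure({0}) = {0,1,2,6,7,8}
'c' @ 1: {3,4}
'b' @ 2: {1,5}  [accepting]
'a' @ 3: {}  — dead — no transitions
rest 'eec' ignored (set empty)
end set {} — state 1 not in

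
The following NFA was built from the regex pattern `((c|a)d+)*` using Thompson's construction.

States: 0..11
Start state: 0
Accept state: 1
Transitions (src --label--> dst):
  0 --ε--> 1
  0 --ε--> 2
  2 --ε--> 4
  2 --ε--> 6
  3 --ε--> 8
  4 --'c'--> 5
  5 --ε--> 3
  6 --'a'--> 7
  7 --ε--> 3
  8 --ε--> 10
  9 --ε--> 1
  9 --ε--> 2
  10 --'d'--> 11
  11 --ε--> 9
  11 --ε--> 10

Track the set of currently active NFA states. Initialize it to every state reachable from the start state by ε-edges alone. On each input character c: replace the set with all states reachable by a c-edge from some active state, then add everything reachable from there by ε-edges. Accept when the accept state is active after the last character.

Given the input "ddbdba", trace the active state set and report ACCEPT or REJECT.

Answer: REJECT

Derivation:
initial (ε-close {0}): {0,1,2,4,6}
'd' @ 1: {}  — state set empty
rest 'dbdba' ignored (set empty)
end set {} — state 1 not in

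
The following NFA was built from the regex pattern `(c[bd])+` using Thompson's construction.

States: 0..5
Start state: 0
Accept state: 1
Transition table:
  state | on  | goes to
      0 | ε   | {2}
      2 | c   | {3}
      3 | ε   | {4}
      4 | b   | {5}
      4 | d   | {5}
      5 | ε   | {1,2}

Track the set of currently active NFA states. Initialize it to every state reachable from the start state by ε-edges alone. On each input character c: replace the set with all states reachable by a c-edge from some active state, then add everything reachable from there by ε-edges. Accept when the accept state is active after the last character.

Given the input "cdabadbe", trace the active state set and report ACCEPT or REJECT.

start: ε-closure({0}) = {0,2}
'c' @ 1: {3,4}
'd' @ 2: {1,2,5}  ✓accept
'a' @ 3: {}  — dead — no transitions
rest 'badbe' ignored (set empty)
end set {} — state 1 not in

Answer: REJECT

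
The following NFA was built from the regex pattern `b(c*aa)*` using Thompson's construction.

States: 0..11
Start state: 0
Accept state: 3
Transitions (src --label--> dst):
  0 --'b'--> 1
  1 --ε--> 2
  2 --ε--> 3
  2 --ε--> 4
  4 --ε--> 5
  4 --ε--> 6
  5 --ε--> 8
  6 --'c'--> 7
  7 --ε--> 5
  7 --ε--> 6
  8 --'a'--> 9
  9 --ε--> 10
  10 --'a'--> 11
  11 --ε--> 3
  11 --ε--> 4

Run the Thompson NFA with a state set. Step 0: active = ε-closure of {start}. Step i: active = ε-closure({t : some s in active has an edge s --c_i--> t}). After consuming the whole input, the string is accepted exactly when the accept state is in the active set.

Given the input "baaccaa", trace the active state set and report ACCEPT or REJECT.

start: ε-closure({0}) = {0}
'b' @ 1: {1,2,3,4,5,6,8}  [accepting]
'a' @ 2: {9,10}
'a' @ 3: {3,4,5,6,8,11}  [accepting]
'c' @ 4: {5,6,7,8}
'c' @ 5: {5,6,7,8}
'a' @ 6: {9,10}
'a' @ 7: {3,4,5,6,8,11}  [accepting]
end set {3,4,5,6,8,11} — state 3 in

Answer: ACCEPT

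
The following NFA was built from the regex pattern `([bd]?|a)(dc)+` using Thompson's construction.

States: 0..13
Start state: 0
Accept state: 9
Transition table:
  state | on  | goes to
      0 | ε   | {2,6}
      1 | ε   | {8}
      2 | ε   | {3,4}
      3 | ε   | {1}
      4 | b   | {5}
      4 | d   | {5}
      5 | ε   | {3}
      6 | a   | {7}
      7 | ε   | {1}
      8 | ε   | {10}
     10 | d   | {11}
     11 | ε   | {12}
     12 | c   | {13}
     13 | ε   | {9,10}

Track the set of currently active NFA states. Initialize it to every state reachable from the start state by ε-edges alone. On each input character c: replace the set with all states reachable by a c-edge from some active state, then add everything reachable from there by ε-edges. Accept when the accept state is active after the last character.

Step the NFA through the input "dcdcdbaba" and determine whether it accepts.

S₀ = ε-closure({0}) = {0,1,2,3,4,6,8,10}
'd' @ 1: {1,3,5,8,10,11,12}
'c' @ 2: {9,10,13}  (accept∈set)
'd' @ 3: {11,12}
'c' @ 4: {9,10,13}  (accept∈set)
'd' @ 5: {11,12}
'b' @ 6: {}  — state set empty
rest 'aba' ignored (set empty)
end set {} — state 9 not in

Answer: REJECT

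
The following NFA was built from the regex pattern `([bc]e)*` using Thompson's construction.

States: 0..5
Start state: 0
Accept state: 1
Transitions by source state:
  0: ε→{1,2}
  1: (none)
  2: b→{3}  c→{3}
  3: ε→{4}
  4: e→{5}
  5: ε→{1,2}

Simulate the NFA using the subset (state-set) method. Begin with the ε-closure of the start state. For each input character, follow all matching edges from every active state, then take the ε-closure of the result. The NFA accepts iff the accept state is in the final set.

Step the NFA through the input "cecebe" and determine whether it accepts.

Answer: ACCEPT

Derivation:
start: ε-closure({0}) = {0,1,2}
'c' @ 1: {3,4}
'e' @ 2: {1,2,5}  (accept∈set)
'c' @ 3: {3,4}
'e' @ 4: {1,2,5}  (accept∈set)
'b' @ 5: {3,4}
'e' @ 6: {1,2,5}  (accept∈set)
end set {1,2,5} — state 1 in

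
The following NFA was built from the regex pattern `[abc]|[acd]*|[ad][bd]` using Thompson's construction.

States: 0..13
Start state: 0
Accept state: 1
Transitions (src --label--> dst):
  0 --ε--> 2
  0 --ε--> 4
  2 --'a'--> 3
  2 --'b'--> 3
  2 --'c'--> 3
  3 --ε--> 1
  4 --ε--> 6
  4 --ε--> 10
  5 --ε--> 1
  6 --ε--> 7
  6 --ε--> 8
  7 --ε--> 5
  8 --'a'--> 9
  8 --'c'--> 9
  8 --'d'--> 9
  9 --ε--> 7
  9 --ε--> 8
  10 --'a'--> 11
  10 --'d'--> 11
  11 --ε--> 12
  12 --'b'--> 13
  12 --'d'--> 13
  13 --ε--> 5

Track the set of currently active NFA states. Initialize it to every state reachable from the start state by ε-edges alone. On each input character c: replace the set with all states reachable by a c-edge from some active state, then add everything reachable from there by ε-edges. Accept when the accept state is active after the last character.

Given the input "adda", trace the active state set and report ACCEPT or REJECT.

initial (ε-close {0}): {0,1,2,4,5,6,7,8,10}
'a' @ 1: {1,3,5,7,8,9,11,12}  (accept∈set)
'd' @ 2: {1,5,7,8,9,13}  (accept∈set)
'd' @ 3: {1,5,7,8,9}  (accept∈set)
'a' @ 4: {1,5,7,8,9}  (accept∈set)
final: {1,5,7,8,9}; accept 1 in set

Answer: ACCEPT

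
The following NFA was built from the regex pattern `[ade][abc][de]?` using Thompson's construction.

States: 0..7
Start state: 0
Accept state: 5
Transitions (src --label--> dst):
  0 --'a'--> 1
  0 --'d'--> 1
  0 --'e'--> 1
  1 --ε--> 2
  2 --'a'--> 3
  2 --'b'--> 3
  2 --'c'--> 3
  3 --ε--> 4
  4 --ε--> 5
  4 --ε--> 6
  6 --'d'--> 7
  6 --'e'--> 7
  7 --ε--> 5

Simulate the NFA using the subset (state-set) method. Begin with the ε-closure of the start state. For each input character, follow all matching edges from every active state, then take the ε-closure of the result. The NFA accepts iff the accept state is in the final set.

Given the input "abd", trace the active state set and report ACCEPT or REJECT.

start: ε-closure({0}) = {0}
'a' @ 1: {1,2}
'b' @ 2: {3,4,5,6}  (accept∈set)
'd' @ 3: {5,7}  (accept∈set)
end set {5,7} — state 5 in

Answer: ACCEPT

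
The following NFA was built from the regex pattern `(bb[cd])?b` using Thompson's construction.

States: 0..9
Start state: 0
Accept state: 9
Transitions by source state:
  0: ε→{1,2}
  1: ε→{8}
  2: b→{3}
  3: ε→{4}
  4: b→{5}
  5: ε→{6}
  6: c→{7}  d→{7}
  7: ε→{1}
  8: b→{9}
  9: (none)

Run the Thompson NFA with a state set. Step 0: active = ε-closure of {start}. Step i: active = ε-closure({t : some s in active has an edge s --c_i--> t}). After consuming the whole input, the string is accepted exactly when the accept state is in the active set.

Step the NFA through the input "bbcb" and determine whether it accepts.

S₀ = ε-closure({0}) = {0,1,2,8}
'b' @ 1: {3,4,9}  [accepting]
'b' @ 2: {5,6}
'c' @ 3: {1,7,8}
'b' @ 4: {9}  [accepting]
final: {9}; accept 9 in set

Answer: ACCEPT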